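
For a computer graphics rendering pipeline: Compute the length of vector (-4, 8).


|u| = sqrt((-4)^2 + 8^2) = sqrt(80) = 8.9443

8.9443


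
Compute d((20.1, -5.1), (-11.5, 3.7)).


dx=-31.6, dy=8.8
d^2 = (-31.6)^2 + 8.8^2 = 1076
d = sqrt(1076) = 32.8024

32.8024


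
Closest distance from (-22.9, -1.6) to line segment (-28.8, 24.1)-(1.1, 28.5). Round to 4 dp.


Project P onto AB: t = 0.0693 (clamped to [0,1])
Closest point on segment: (-26.7268, 24.4051)
Distance: 26.2851

26.2851


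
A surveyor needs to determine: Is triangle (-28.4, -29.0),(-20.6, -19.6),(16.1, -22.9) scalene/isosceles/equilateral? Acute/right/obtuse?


Side lengths squared: AB^2=149.2, BC^2=1357.78, CA^2=2017.46
Sorted: [149.2, 1357.78, 2017.46]
By sides: Scalene, By angles: Obtuse

Scalene, Obtuse


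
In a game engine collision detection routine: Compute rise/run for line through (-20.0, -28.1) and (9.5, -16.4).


slope = (y2-y1)/(x2-x1) = ((-16.4)-(-28.1))/(9.5-(-20)) = 11.7/29.5 = 0.3966

0.3966


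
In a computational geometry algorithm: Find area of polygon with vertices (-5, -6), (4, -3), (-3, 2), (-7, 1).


Shoelace sum: ((-5)*(-3) - 4*(-6)) + (4*2 - (-3)*(-3)) + ((-3)*1 - (-7)*2) + ((-7)*(-6) - (-5)*1)
= 96
Area = |96|/2 = 48

48


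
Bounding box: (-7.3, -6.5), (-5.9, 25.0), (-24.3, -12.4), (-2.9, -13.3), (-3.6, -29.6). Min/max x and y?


x range: [-24.3, -2.9]
y range: [-29.6, 25]
Bounding box: (-24.3,-29.6) to (-2.9,25)

(-24.3,-29.6) to (-2.9,25)


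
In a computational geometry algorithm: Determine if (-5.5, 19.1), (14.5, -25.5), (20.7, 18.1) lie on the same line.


Cross product: (14.5-(-5.5))*(18.1-19.1) - ((-25.5)-19.1)*(20.7-(-5.5))
= 1148.52

No, not collinear


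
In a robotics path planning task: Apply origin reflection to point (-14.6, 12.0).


Reflection over origin: (x,y) -> (-x,-y)
(-14.6, 12) -> (14.6, -12)

(14.6, -12)


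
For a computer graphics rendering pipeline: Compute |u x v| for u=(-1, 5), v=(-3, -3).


|u x v| = |(-1)*(-3) - 5*(-3)|
= |3 - (-15)| = 18

18


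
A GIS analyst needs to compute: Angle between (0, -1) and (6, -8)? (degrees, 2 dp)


u.v = 8, |u| = sqrt(1) = 1, |v| = sqrt(100) = 10
cos(theta) = u.v/(|u||v|) = 8/sqrt(100) = 0.8
theta = acos(0.8) = 36.87 degrees

36.87 degrees


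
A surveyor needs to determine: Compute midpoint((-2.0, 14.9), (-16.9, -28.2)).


M = (((-2)+(-16.9))/2, (14.9+(-28.2))/2)
= (-9.45, -6.65)

(-9.45, -6.65)


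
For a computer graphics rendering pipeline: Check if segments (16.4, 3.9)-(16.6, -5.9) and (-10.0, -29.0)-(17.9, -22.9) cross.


Cross products: d1=756.87, d2=482.23, d3=-265.3, d4=9.34
d1*d2 < 0 and d3*d4 < 0? no

No, they don't intersect


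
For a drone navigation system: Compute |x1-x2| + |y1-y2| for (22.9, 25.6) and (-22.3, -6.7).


|22.9-(-22.3)| + |25.6-(-6.7)| = 45.2 + 32.3 = 77.5

77.5


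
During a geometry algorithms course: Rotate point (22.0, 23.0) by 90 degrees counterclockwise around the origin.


90° CCW: (x,y) -> (-y, x)
(22,23) -> (-23, 22)

(-23, 22)


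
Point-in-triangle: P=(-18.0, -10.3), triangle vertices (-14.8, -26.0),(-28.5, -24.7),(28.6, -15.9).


Cross products: AB x AP = -210.93, BC x BP = 729.84, CA x CP = -713.7
All same sign? no

No, outside


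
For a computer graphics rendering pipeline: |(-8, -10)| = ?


|u| = sqrt((-8)^2 + (-10)^2) = sqrt(164) = 12.8062

12.8062


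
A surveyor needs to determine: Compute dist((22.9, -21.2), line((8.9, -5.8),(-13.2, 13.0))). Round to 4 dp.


|cross product| = 77.14
|line direction| = sqrt(841.85) = 29.0147
Distance = 77.14/sqrt(841.85) = 2.6587

2.6587


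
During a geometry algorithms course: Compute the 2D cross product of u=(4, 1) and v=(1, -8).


u x v = u_x*v_y - u_y*v_x = 4*(-8) - 1*1
= (-32) - 1 = -33

-33


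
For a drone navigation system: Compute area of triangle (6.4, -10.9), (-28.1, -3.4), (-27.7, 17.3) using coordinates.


Area = |x_A(y_B-y_C) + x_B(y_C-y_A) + x_C(y_A-y_B)|/2
= |(-132.48) + (-792.42) + 207.75|/2
= 717.15/2 = 358.575

358.575


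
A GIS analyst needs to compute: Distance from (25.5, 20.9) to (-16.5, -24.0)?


dx=-42, dy=-44.9
d^2 = (-42)^2 + (-44.9)^2 = 3780.01
d = sqrt(3780.01) = 61.4818

61.4818


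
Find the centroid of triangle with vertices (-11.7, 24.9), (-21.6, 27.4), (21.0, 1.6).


Centroid = ((x_A+x_B+x_C)/3, (y_A+y_B+y_C)/3)
= (((-11.7)+(-21.6)+21)/3, (24.9+27.4+1.6)/3)
= (-4.1, 17.9667)

(-4.1, 17.9667)


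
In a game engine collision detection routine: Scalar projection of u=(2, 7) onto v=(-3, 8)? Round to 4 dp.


u.v = 50, |v| = sqrt(73) = 8.544
Scalar projection = u.v / |v| = 50 / sqrt(73) = 5.8521

5.8521


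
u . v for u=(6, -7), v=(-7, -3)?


u . v = u_x*v_x + u_y*v_y = 6*(-7) + (-7)*(-3)
= (-42) + 21 = -21

-21


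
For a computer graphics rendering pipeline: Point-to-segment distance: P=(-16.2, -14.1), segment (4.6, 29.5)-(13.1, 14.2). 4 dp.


Project P onto AB: t = 1 (clamped to [0,1])
Closest point on segment: (13.1, 14.2)
Distance: 40.7355

40.7355


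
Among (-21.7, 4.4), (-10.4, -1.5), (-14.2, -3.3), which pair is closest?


d(P0,P1) = 12.7475, d(P0,P2) = 10.749, d(P1,P2) = 4.2048
Closest: P1 and P2

Closest pair: (-10.4, -1.5) and (-14.2, -3.3), distance = 4.2048


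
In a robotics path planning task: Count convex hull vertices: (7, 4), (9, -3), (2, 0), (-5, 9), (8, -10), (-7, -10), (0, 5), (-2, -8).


Convex hull vertices (CCW): (-7, -10), (8, -10), (9, -3), (7, 4), (-5, 9)
Count = 5

5


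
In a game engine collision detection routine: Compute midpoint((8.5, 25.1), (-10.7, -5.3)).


M = ((8.5+(-10.7))/2, (25.1+(-5.3))/2)
= (-1.1, 9.9)

(-1.1, 9.9)


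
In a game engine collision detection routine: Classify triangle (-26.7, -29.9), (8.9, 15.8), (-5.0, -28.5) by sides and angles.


Side lengths squared: AB^2=3355.85, BC^2=2155.7, CA^2=472.85
Sorted: [472.85, 2155.7, 3355.85]
By sides: Scalene, By angles: Obtuse

Scalene, Obtuse


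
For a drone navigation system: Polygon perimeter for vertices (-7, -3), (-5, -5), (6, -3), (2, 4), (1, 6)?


Sides: (-7, -3)->(-5, -5): sqrt(8) = 2.828427, (-5, -5)->(6, -3): sqrt(125) = 11.18034, (6, -3)->(2, 4): sqrt(65) = 8.062258, (2, 4)->(1, 6): sqrt(5) = 2.236068, (1, 6)->(-7, -3): sqrt(145) = 12.041595
Sum = 36.348688
Perimeter = 36.3487

36.3487


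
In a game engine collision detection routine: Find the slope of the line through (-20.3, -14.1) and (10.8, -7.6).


slope = (y2-y1)/(x2-x1) = ((-7.6)-(-14.1))/(10.8-(-20.3)) = 6.5/31.1 = 0.209

0.209


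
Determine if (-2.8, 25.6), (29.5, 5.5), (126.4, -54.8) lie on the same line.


Cross product: (29.5-(-2.8))*((-54.8)-25.6) - (5.5-25.6)*(126.4-(-2.8))
= 0

Yes, collinear


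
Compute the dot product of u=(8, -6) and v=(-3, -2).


u . v = u_x*v_x + u_y*v_y = 8*(-3) + (-6)*(-2)
= (-24) + 12 = -12

-12


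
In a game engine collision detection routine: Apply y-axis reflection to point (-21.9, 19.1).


Reflection over y-axis: (x,y) -> (-x,y)
(-21.9, 19.1) -> (21.9, 19.1)

(21.9, 19.1)


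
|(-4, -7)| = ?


|u| = sqrt((-4)^2 + (-7)^2) = sqrt(65) = 8.0623

8.0623


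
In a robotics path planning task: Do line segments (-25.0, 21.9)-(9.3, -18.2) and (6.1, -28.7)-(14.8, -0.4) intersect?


Cross products: d1=1320.35, d2=0.79, d3=-488.47, d4=831.09
d1*d2 < 0 and d3*d4 < 0? no

No, they don't intersect


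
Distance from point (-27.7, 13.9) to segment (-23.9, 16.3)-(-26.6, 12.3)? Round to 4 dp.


Project P onto AB: t = 0.8527 (clamped to [0,1])
Closest point on segment: (-26.2024, 12.8891)
Distance: 1.8069

1.8069


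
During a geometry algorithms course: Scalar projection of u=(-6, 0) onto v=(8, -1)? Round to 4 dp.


u.v = -48, |v| = sqrt(65) = 8.0623
Scalar projection = u.v / |v| = -48 / sqrt(65) = -5.9537

-5.9537


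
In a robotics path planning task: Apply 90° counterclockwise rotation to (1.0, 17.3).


90° CCW: (x,y) -> (-y, x)
(1,17.3) -> (-17.3, 1)

(-17.3, 1)


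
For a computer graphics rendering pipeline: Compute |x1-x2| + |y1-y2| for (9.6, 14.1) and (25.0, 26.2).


|9.6-25| + |14.1-26.2| = 15.4 + 12.1 = 27.5

27.5


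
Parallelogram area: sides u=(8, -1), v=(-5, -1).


|u x v| = |8*(-1) - (-1)*(-5)|
= |(-8) - 5| = 13

13


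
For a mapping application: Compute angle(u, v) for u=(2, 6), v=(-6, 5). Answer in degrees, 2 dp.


u.v = 18, |u| = sqrt(40) = 6.3246, |v| = sqrt(61) = 7.8102
cos(theta) = u.v/(|u||v|) = 18/sqrt(2440) = 0.364399
theta = acos(0.364399) = 68.63 degrees

68.63 degrees


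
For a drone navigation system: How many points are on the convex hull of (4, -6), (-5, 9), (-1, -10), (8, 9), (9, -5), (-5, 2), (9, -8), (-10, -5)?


Convex hull vertices (CCW): (-10, -5), (-1, -10), (9, -8), (9, -5), (8, 9), (-5, 9)
Count = 6

6


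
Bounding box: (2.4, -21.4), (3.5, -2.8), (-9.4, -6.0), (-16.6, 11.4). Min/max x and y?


x range: [-16.6, 3.5]
y range: [-21.4, 11.4]
Bounding box: (-16.6,-21.4) to (3.5,11.4)

(-16.6,-21.4) to (3.5,11.4)


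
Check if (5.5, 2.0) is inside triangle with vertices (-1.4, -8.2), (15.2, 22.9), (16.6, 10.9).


Cross products: AB x AP = -45.27, BC x BP = -145.66, CA x CP = -51.81
All same sign? yes

Yes, inside


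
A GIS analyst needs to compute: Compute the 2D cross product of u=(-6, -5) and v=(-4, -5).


u x v = u_x*v_y - u_y*v_x = (-6)*(-5) - (-5)*(-4)
= 30 - 20 = 10

10


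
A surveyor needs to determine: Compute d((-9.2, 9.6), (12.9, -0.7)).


dx=22.1, dy=-10.3
d^2 = 22.1^2 + (-10.3)^2 = 594.5
d = sqrt(594.5) = 24.3824

24.3824


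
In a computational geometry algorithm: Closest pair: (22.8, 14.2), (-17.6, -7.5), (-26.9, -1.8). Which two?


d(P0,P1) = 45.859, d(P0,P2) = 52.212, d(P1,P2) = 10.9078
Closest: P1 and P2

Closest pair: (-17.6, -7.5) and (-26.9, -1.8), distance = 10.9078


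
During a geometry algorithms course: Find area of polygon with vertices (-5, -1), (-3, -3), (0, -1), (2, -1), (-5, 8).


Shoelace sum: ((-5)*(-3) - (-3)*(-1)) + ((-3)*(-1) - 0*(-3)) + (0*(-1) - 2*(-1)) + (2*8 - (-5)*(-1)) + ((-5)*(-1) - (-5)*8)
= 73
Area = |73|/2 = 36.5

36.5


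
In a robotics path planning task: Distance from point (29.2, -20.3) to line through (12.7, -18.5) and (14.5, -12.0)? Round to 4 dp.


|cross product| = 110.49
|line direction| = sqrt(45.49) = 6.7446
Distance = 110.49/sqrt(45.49) = 16.3819

16.3819


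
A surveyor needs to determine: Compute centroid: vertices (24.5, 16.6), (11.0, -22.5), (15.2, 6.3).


Centroid = ((x_A+x_B+x_C)/3, (y_A+y_B+y_C)/3)
= ((24.5+11+15.2)/3, (16.6+(-22.5)+6.3)/3)
= (16.9, 0.1333)

(16.9, 0.1333)


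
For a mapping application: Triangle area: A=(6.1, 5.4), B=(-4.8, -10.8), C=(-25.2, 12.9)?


Area = |x_A(y_B-y_C) + x_B(y_C-y_A) + x_C(y_A-y_B)|/2
= |(-144.57) + (-36) + (-408.24)|/2
= 588.81/2 = 294.405

294.405


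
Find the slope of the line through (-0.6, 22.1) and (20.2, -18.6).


slope = (y2-y1)/(x2-x1) = ((-18.6)-22.1)/(20.2-(-0.6)) = (-40.7)/20.8 = -1.9567

-1.9567


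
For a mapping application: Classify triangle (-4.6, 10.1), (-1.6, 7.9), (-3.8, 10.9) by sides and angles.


Side lengths squared: AB^2=13.84, BC^2=13.84, CA^2=1.28
Sorted: [1.28, 13.84, 13.84]
By sides: Isosceles, By angles: Acute

Isosceles, Acute


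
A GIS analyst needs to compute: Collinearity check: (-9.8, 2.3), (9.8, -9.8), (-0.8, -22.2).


Cross product: (9.8-(-9.8))*((-22.2)-2.3) - ((-9.8)-2.3)*((-0.8)-(-9.8))
= -371.3

No, not collinear


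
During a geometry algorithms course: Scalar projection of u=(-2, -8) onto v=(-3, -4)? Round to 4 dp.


u.v = 38, |v| = sqrt(25) = 5
Scalar projection = u.v / |v| = 38 / sqrt(25) = 7.6

7.6


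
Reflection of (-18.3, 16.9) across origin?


Reflection over origin: (x,y) -> (-x,-y)
(-18.3, 16.9) -> (18.3, -16.9)

(18.3, -16.9)


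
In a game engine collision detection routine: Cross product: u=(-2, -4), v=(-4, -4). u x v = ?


u x v = u_x*v_y - u_y*v_x = (-2)*(-4) - (-4)*(-4)
= 8 - 16 = -8

-8


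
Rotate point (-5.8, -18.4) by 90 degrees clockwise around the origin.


90° CW: (x,y) -> (y, -x)
(-5.8,-18.4) -> (-18.4, 5.8)

(-18.4, 5.8)


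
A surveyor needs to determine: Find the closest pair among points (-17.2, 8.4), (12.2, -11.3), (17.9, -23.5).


d(P0,P1) = 35.39, d(P0,P2) = 47.4302, d(P1,P2) = 13.4659
Closest: P1 and P2

Closest pair: (12.2, -11.3) and (17.9, -23.5), distance = 13.4659


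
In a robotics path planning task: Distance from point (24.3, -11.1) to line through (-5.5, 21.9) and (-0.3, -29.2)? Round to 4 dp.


|cross product| = 1351.18
|line direction| = sqrt(2638.25) = 51.3639
Distance = 1351.18/sqrt(2638.25) = 26.306

26.306


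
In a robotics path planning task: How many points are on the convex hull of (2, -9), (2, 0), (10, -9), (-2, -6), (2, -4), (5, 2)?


Convex hull vertices (CCW): (-2, -6), (2, -9), (10, -9), (5, 2), (2, 0)
Count = 5

5


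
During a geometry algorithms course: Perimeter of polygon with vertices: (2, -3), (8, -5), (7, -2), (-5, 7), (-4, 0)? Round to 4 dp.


Sides: (2, -3)->(8, -5): sqrt(40) = 6.324555, (8, -5)->(7, -2): sqrt(10) = 3.162278, (7, -2)->(-5, 7): sqrt(225) = 15, (-5, 7)->(-4, 0): sqrt(50) = 7.071068, (-4, 0)->(2, -3): sqrt(45) = 6.708204
Sum = 38.266105
Perimeter = 38.2661

38.2661


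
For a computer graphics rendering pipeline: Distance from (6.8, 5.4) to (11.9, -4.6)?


dx=5.1, dy=-10
d^2 = 5.1^2 + (-10)^2 = 126.01
d = sqrt(126.01) = 11.2254

11.2254


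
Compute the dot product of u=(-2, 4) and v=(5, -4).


u . v = u_x*v_x + u_y*v_y = (-2)*5 + 4*(-4)
= (-10) + (-16) = -26

-26


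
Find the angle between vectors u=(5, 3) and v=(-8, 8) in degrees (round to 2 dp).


u.v = -16, |u| = sqrt(34) = 5.831, |v| = sqrt(128) = 11.3137
cos(theta) = u.v/(|u||v|) = -16/sqrt(4352) = -0.242536
theta = acos(-0.242536) = 104.04 degrees

104.04 degrees


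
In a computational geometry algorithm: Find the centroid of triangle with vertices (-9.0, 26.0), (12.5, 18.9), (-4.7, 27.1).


Centroid = ((x_A+x_B+x_C)/3, (y_A+y_B+y_C)/3)
= (((-9)+12.5+(-4.7))/3, (26+18.9+27.1)/3)
= (-0.4, 24)

(-0.4, 24)


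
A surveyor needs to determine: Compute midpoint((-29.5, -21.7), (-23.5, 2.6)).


M = (((-29.5)+(-23.5))/2, ((-21.7)+2.6)/2)
= (-26.5, -9.55)

(-26.5, -9.55)


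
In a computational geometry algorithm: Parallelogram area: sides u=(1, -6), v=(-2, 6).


|u x v| = |1*6 - (-6)*(-2)|
= |6 - 12| = 6

6


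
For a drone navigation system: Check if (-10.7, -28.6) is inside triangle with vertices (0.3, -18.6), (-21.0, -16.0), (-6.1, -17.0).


Cross products: AB x AP = 241.6, BC x BP = -177.44, CA x CP = -81.6
All same sign? no

No, outside


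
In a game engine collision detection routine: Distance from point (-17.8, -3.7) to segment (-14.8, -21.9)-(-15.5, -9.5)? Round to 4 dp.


Project P onto AB: t = 1 (clamped to [0,1])
Closest point on segment: (-15.5, -9.5)
Distance: 6.2394

6.2394


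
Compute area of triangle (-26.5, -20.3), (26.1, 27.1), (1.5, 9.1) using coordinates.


Area = |x_A(y_B-y_C) + x_B(y_C-y_A) + x_C(y_A-y_B)|/2
= |(-477) + 767.34 + (-71.1)|/2
= 219.24/2 = 109.62

109.62


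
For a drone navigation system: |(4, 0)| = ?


|u| = sqrt(4^2 + 0^2) = sqrt(16) = 4

4


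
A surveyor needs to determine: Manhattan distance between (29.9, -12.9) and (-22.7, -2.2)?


|29.9-(-22.7)| + |(-12.9)-(-2.2)| = 52.6 + 10.7 = 63.3

63.3


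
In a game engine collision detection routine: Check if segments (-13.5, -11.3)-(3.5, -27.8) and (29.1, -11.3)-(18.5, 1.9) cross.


Cross products: d1=562.32, d2=512.82, d3=702.9, d4=752.4
d1*d2 < 0 and d3*d4 < 0? no

No, they don't intersect


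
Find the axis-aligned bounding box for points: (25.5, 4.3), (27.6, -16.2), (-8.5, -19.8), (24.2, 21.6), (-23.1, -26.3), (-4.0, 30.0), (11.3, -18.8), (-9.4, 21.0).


x range: [-23.1, 27.6]
y range: [-26.3, 30]
Bounding box: (-23.1,-26.3) to (27.6,30)

(-23.1,-26.3) to (27.6,30)


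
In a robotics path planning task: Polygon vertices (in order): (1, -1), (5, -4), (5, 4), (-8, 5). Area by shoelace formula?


Shoelace sum: (1*(-4) - 5*(-1)) + (5*4 - 5*(-4)) + (5*5 - (-8)*4) + ((-8)*(-1) - 1*5)
= 101
Area = |101|/2 = 50.5

50.5


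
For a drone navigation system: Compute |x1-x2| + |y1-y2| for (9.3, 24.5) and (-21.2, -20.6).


|9.3-(-21.2)| + |24.5-(-20.6)| = 30.5 + 45.1 = 75.6

75.6


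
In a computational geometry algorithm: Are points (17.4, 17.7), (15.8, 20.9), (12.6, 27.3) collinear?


Cross product: (15.8-17.4)*(27.3-17.7) - (20.9-17.7)*(12.6-17.4)
= 0

Yes, collinear


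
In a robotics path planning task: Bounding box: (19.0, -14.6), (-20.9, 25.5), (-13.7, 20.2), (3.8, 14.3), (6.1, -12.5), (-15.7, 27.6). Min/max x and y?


x range: [-20.9, 19]
y range: [-14.6, 27.6]
Bounding box: (-20.9,-14.6) to (19,27.6)

(-20.9,-14.6) to (19,27.6)


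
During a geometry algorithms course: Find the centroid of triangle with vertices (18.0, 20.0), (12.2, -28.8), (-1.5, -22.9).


Centroid = ((x_A+x_B+x_C)/3, (y_A+y_B+y_C)/3)
= ((18+12.2+(-1.5))/3, (20+(-28.8)+(-22.9))/3)
= (9.5667, -10.5667)

(9.5667, -10.5667)


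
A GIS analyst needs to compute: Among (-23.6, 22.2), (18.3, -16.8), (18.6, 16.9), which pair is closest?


d(P0,P1) = 57.2417, d(P0,P2) = 42.5315, d(P1,P2) = 33.7013
Closest: P1 and P2

Closest pair: (18.3, -16.8) and (18.6, 16.9), distance = 33.7013


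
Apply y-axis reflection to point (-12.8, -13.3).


Reflection over y-axis: (x,y) -> (-x,y)
(-12.8, -13.3) -> (12.8, -13.3)

(12.8, -13.3)


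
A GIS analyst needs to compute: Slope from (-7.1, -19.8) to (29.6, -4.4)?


slope = (y2-y1)/(x2-x1) = ((-4.4)-(-19.8))/(29.6-(-7.1)) = 15.4/36.7 = 0.4196

0.4196


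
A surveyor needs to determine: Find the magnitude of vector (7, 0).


|u| = sqrt(7^2 + 0^2) = sqrt(49) = 7

7


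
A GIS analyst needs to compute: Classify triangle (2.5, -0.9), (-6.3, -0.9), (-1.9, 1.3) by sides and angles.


Side lengths squared: AB^2=77.44, BC^2=24.2, CA^2=24.2
Sorted: [24.2, 24.2, 77.44]
By sides: Isosceles, By angles: Obtuse

Isosceles, Obtuse


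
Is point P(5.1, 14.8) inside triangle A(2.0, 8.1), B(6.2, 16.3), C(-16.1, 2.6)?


Cross products: AB x AP = 2.72, BC x BP = 18.38, CA x CP = 104.22
All same sign? yes

Yes, inside


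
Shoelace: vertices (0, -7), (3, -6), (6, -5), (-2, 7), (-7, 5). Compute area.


Shoelace sum: (0*(-6) - 3*(-7)) + (3*(-5) - 6*(-6)) + (6*7 - (-2)*(-5)) + ((-2)*5 - (-7)*7) + ((-7)*(-7) - 0*5)
= 162
Area = |162|/2 = 81

81


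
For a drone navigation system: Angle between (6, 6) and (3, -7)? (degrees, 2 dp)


u.v = -24, |u| = sqrt(72) = 8.4853, |v| = sqrt(58) = 7.6158
cos(theta) = u.v/(|u||v|) = -24/sqrt(4176) = -0.371391
theta = acos(-0.371391) = 111.8 degrees

111.8 degrees


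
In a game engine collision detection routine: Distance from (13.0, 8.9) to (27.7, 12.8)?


dx=14.7, dy=3.9
d^2 = 14.7^2 + 3.9^2 = 231.3
d = sqrt(231.3) = 15.2086

15.2086


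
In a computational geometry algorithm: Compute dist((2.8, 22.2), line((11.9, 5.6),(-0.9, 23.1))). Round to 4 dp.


|cross product| = 53.23
|line direction| = sqrt(470.09) = 21.6816
Distance = 53.23/sqrt(470.09) = 2.4551

2.4551


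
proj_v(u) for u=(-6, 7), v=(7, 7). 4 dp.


u.v = 7, |v| = sqrt(98) = 9.8995
Scalar projection = u.v / |v| = 7 / sqrt(98) = 0.7071

0.7071


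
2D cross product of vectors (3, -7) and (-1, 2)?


u x v = u_x*v_y - u_y*v_x = 3*2 - (-7)*(-1)
= 6 - 7 = -1

-1


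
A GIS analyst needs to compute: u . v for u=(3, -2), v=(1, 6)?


u . v = u_x*v_x + u_y*v_y = 3*1 + (-2)*6
= 3 + (-12) = -9

-9


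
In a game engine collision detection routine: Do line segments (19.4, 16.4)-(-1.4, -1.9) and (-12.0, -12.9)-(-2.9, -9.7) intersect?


Cross products: d1=166.15, d2=66.18, d3=34.82, d4=134.79
d1*d2 < 0 and d3*d4 < 0? no

No, they don't intersect


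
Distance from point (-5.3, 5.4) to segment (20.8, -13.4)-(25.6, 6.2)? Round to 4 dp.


Project P onto AB: t = 0.5972 (clamped to [0,1])
Closest point on segment: (23.6668, -1.6939)
Distance: 29.8228

29.8228


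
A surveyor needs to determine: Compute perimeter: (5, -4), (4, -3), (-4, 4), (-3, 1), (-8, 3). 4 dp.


Sides: (5, -4)->(4, -3): sqrt(2) = 1.414214, (4, -3)->(-4, 4): sqrt(113) = 10.630146, (-4, 4)->(-3, 1): sqrt(10) = 3.162278, (-3, 1)->(-8, 3): sqrt(29) = 5.385165, (-8, 3)->(5, -4): sqrt(218) = 14.764823
Sum = 35.356626
Perimeter = 35.3566

35.3566


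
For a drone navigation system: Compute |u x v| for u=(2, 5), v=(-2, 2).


|u x v| = |2*2 - 5*(-2)|
= |4 - (-10)| = 14

14


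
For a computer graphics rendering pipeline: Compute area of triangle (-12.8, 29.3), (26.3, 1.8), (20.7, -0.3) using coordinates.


Area = |x_A(y_B-y_C) + x_B(y_C-y_A) + x_C(y_A-y_B)|/2
= |(-26.88) + (-778.48) + 569.25|/2
= 236.11/2 = 118.055

118.055


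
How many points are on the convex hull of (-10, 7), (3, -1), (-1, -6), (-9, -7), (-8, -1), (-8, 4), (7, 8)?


Convex hull vertices (CCW): (-10, 7), (-9, -7), (-1, -6), (3, -1), (7, 8)
Count = 5

5


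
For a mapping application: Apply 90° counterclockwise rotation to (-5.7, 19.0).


90° CCW: (x,y) -> (-y, x)
(-5.7,19) -> (-19, -5.7)

(-19, -5.7)


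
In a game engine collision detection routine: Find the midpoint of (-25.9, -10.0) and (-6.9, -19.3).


M = (((-25.9)+(-6.9))/2, ((-10)+(-19.3))/2)
= (-16.4, -14.65)

(-16.4, -14.65)


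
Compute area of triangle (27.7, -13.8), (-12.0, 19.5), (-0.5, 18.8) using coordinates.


Area = |x_A(y_B-y_C) + x_B(y_C-y_A) + x_C(y_A-y_B)|/2
= |19.39 + (-391.2) + 16.65|/2
= 355.16/2 = 177.58

177.58


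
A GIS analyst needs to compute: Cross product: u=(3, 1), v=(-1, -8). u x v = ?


u x v = u_x*v_y - u_y*v_x = 3*(-8) - 1*(-1)
= (-24) - (-1) = -23

-23


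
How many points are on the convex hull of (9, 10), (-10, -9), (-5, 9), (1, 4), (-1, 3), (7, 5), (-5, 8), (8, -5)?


Convex hull vertices (CCW): (-10, -9), (8, -5), (9, 10), (-5, 9)
Count = 4

4


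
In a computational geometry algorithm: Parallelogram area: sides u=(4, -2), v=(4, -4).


|u x v| = |4*(-4) - (-2)*4|
= |(-16) - (-8)| = 8

8


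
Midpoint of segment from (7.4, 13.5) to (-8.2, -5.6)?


M = ((7.4+(-8.2))/2, (13.5+(-5.6))/2)
= (-0.4, 3.95)

(-0.4, 3.95)


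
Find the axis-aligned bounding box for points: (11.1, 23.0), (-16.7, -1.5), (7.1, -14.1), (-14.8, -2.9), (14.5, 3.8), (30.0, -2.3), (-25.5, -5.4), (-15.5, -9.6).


x range: [-25.5, 30]
y range: [-14.1, 23]
Bounding box: (-25.5,-14.1) to (30,23)

(-25.5,-14.1) to (30,23)


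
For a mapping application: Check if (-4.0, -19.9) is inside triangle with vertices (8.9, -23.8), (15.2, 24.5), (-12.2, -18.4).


Cross products: AB x AP = 647.64, BC x BP = 392.88, CA x CP = 12.63
All same sign? yes

Yes, inside


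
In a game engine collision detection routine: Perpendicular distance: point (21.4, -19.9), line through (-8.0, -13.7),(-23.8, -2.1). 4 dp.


|cross product| = 243.08
|line direction| = sqrt(384.2) = 19.601
Distance = 243.08/sqrt(384.2) = 12.4014

12.4014


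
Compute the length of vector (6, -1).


|u| = sqrt(6^2 + (-1)^2) = sqrt(37) = 6.0828

6.0828


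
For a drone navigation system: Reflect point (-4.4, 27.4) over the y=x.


Reflection over y=x: (x,y) -> (y,x)
(-4.4, 27.4) -> (27.4, -4.4)

(27.4, -4.4)


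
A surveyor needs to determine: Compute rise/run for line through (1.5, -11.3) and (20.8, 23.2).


slope = (y2-y1)/(x2-x1) = (23.2-(-11.3))/(20.8-1.5) = 34.5/19.3 = 1.7876

1.7876


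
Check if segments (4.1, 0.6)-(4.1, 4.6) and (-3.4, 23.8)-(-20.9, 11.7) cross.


Cross products: d1=496.75, d2=426.75, d3=30, d4=100
d1*d2 < 0 and d3*d4 < 0? no

No, they don't intersect


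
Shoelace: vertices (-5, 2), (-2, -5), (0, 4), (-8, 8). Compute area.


Shoelace sum: ((-5)*(-5) - (-2)*2) + ((-2)*4 - 0*(-5)) + (0*8 - (-8)*4) + ((-8)*2 - (-5)*8)
= 77
Area = |77|/2 = 38.5

38.5


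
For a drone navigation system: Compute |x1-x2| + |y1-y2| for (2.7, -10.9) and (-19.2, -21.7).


|2.7-(-19.2)| + |(-10.9)-(-21.7)| = 21.9 + 10.8 = 32.7

32.7


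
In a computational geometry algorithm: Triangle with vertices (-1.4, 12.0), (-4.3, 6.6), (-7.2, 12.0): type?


Side lengths squared: AB^2=37.57, BC^2=37.57, CA^2=33.64
Sorted: [33.64, 37.57, 37.57]
By sides: Isosceles, By angles: Acute

Isosceles, Acute


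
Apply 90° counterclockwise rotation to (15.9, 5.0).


90° CCW: (x,y) -> (-y, x)
(15.9,5) -> (-5, 15.9)

(-5, 15.9)


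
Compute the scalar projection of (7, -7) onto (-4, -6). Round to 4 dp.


u.v = 14, |v| = sqrt(52) = 7.2111
Scalar projection = u.v / |v| = 14 / sqrt(52) = 1.9415

1.9415


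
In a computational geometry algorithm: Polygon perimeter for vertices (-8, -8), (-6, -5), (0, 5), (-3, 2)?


Sides: (-8, -8)->(-6, -5): sqrt(13) = 3.605551, (-6, -5)->(0, 5): sqrt(136) = 11.661904, (0, 5)->(-3, 2): sqrt(18) = 4.242641, (-3, 2)->(-8, -8): sqrt(125) = 11.18034
Sum = 30.690436
Perimeter = 30.6904

30.6904


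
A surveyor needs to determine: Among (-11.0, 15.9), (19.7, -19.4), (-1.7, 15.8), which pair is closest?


d(P0,P1) = 46.7823, d(P0,P2) = 9.3005, d(P1,P2) = 41.1947
Closest: P0 and P2

Closest pair: (-11.0, 15.9) and (-1.7, 15.8), distance = 9.3005


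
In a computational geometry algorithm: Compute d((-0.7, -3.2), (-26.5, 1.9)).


dx=-25.8, dy=5.1
d^2 = (-25.8)^2 + 5.1^2 = 691.65
d = sqrt(691.65) = 26.2992

26.2992


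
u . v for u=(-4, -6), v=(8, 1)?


u . v = u_x*v_x + u_y*v_y = (-4)*8 + (-6)*1
= (-32) + (-6) = -38

-38


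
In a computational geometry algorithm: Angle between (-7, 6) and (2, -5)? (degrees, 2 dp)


u.v = -44, |u| = sqrt(85) = 9.2195, |v| = sqrt(29) = 5.3852
cos(theta) = u.v/(|u||v|) = -44/sqrt(2465) = -0.886225
theta = acos(-0.886225) = 152.4 degrees

152.4 degrees


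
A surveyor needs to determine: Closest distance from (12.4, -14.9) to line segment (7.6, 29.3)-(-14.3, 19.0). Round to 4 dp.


Project P onto AB: t = 0.5978 (clamped to [0,1])
Closest point on segment: (-5.4921, 23.1425)
Distance: 42.04

42.04


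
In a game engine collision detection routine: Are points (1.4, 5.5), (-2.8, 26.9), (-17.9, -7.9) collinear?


Cross product: ((-2.8)-1.4)*((-7.9)-5.5) - (26.9-5.5)*((-17.9)-1.4)
= 469.3

No, not collinear


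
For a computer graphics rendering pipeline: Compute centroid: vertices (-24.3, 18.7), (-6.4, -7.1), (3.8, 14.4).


Centroid = ((x_A+x_B+x_C)/3, (y_A+y_B+y_C)/3)
= (((-24.3)+(-6.4)+3.8)/3, (18.7+(-7.1)+14.4)/3)
= (-8.9667, 8.6667)

(-8.9667, 8.6667)


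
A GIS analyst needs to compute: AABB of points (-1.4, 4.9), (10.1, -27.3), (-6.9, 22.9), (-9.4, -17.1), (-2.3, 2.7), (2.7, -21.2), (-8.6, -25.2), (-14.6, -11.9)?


x range: [-14.6, 10.1]
y range: [-27.3, 22.9]
Bounding box: (-14.6,-27.3) to (10.1,22.9)

(-14.6,-27.3) to (10.1,22.9)


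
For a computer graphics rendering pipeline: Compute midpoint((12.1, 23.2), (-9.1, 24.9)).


M = ((12.1+(-9.1))/2, (23.2+24.9)/2)
= (1.5, 24.05)

(1.5, 24.05)


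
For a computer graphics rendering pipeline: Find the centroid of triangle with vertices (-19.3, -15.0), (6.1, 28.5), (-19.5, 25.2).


Centroid = ((x_A+x_B+x_C)/3, (y_A+y_B+y_C)/3)
= (((-19.3)+6.1+(-19.5))/3, ((-15)+28.5+25.2)/3)
= (-10.9, 12.9)

(-10.9, 12.9)


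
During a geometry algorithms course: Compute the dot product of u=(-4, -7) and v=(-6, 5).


u . v = u_x*v_x + u_y*v_y = (-4)*(-6) + (-7)*5
= 24 + (-35) = -11

-11


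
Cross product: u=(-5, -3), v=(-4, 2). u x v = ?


u x v = u_x*v_y - u_y*v_x = (-5)*2 - (-3)*(-4)
= (-10) - 12 = -22

-22


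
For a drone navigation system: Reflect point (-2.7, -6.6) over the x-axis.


Reflection over x-axis: (x,y) -> (x,-y)
(-2.7, -6.6) -> (-2.7, 6.6)

(-2.7, 6.6)


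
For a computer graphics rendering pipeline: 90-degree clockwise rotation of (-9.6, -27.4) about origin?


90° CW: (x,y) -> (y, -x)
(-9.6,-27.4) -> (-27.4, 9.6)

(-27.4, 9.6)


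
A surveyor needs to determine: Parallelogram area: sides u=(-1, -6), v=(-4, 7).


|u x v| = |(-1)*7 - (-6)*(-4)|
= |(-7) - 24| = 31

31


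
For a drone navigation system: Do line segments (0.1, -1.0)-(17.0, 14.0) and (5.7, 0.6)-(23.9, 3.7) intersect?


Cross products: d1=-11.76, d2=208.85, d3=-56.96, d4=-277.57
d1*d2 < 0 and d3*d4 < 0? no

No, they don't intersect


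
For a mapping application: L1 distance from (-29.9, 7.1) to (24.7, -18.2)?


|(-29.9)-24.7| + |7.1-(-18.2)| = 54.6 + 25.3 = 79.9

79.9


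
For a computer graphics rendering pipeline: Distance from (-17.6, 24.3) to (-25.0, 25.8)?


dx=-7.4, dy=1.5
d^2 = (-7.4)^2 + 1.5^2 = 57.01
d = sqrt(57.01) = 7.5505

7.5505


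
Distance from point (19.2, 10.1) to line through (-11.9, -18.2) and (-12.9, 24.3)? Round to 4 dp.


|cross product| = 1350.05
|line direction| = sqrt(1807.25) = 42.5118
Distance = 1350.05/sqrt(1807.25) = 31.7571

31.7571


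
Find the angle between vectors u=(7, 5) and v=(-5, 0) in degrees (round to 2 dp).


u.v = -35, |u| = sqrt(74) = 8.6023, |v| = sqrt(25) = 5
cos(theta) = u.v/(|u||v|) = -35/sqrt(1850) = -0.813733
theta = acos(-0.813733) = 144.46 degrees

144.46 degrees


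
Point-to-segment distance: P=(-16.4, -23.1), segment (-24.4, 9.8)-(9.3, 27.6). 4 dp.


Project P onto AB: t = 0 (clamped to [0,1])
Closest point on segment: (-24.4, 9.8)
Distance: 33.8587

33.8587


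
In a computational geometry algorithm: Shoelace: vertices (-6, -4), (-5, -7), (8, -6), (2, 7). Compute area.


Shoelace sum: ((-6)*(-7) - (-5)*(-4)) + ((-5)*(-6) - 8*(-7)) + (8*7 - 2*(-6)) + (2*(-4) - (-6)*7)
= 210
Area = |210|/2 = 105

105


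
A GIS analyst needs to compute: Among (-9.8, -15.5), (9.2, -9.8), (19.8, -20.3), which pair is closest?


d(P0,P1) = 19.8366, d(P0,P2) = 29.9867, d(P1,P2) = 14.9201
Closest: P1 and P2

Closest pair: (9.2, -9.8) and (19.8, -20.3), distance = 14.9201


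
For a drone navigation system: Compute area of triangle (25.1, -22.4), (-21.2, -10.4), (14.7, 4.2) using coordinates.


Area = |x_A(y_B-y_C) + x_B(y_C-y_A) + x_C(y_A-y_B)|/2
= |(-366.46) + (-563.92) + (-176.4)|/2
= 1106.78/2 = 553.39

553.39


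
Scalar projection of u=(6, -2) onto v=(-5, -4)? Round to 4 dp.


u.v = -22, |v| = sqrt(41) = 6.4031
Scalar projection = u.v / |v| = -22 / sqrt(41) = -3.4358

-3.4358


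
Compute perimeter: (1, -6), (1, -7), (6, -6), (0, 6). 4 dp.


Sides: (1, -6)->(1, -7): sqrt(1) = 1, (1, -7)->(6, -6): sqrt(26) = 5.09902, (6, -6)->(0, 6): sqrt(180) = 13.416408, (0, 6)->(1, -6): sqrt(145) = 12.041595
Sum = 31.557023
Perimeter = 31.557

31.557


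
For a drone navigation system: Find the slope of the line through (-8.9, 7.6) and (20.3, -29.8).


slope = (y2-y1)/(x2-x1) = ((-29.8)-7.6)/(20.3-(-8.9)) = (-37.4)/29.2 = -1.2808

-1.2808


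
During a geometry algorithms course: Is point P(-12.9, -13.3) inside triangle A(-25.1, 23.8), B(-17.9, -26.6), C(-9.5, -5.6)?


Cross products: AB x AP = 347.76, BC x BP = 6.72, CA x CP = 220.08
All same sign? yes

Yes, inside


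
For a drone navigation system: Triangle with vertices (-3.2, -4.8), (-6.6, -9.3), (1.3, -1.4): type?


Side lengths squared: AB^2=31.81, BC^2=124.82, CA^2=31.81
Sorted: [31.81, 31.81, 124.82]
By sides: Isosceles, By angles: Obtuse

Isosceles, Obtuse


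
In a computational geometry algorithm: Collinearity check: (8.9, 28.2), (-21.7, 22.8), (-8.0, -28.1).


Cross product: ((-21.7)-8.9)*((-28.1)-28.2) - (22.8-28.2)*((-8)-8.9)
= 1631.52

No, not collinear


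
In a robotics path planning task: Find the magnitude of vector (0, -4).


|u| = sqrt(0^2 + (-4)^2) = sqrt(16) = 4

4


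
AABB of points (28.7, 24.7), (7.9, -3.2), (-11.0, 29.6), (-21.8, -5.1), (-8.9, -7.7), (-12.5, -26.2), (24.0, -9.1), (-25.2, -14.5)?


x range: [-25.2, 28.7]
y range: [-26.2, 29.6]
Bounding box: (-25.2,-26.2) to (28.7,29.6)

(-25.2,-26.2) to (28.7,29.6)


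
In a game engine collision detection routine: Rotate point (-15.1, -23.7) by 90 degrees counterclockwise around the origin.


90° CCW: (x,y) -> (-y, x)
(-15.1,-23.7) -> (23.7, -15.1)

(23.7, -15.1)


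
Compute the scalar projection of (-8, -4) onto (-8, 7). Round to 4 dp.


u.v = 36, |v| = sqrt(113) = 10.6301
Scalar projection = u.v / |v| = 36 / sqrt(113) = 3.3866

3.3866


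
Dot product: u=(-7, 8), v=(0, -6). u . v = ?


u . v = u_x*v_x + u_y*v_y = (-7)*0 + 8*(-6)
= 0 + (-48) = -48

-48


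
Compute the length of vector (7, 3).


|u| = sqrt(7^2 + 3^2) = sqrt(58) = 7.6158

7.6158


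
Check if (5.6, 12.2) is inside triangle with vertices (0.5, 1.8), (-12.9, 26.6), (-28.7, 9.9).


Cross products: AB x AP = -265.84, BC x BP = 536.47, CA x CP = 344.99
All same sign? no

No, outside


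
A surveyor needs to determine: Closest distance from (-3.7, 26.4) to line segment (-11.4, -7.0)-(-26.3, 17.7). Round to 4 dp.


Project P onto AB: t = 0.8536 (clamped to [0,1])
Closest point on segment: (-24.1181, 14.083)
Distance: 23.8455

23.8455


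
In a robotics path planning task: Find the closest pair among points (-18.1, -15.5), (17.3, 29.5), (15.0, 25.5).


d(P0,P1) = 57.2552, d(P0,P2) = 52.6935, d(P1,P2) = 4.6141
Closest: P1 and P2

Closest pair: (17.3, 29.5) and (15.0, 25.5), distance = 4.6141


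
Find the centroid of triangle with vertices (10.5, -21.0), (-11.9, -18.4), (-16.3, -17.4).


Centroid = ((x_A+x_B+x_C)/3, (y_A+y_B+y_C)/3)
= ((10.5+(-11.9)+(-16.3))/3, ((-21)+(-18.4)+(-17.4))/3)
= (-5.9, -18.9333)

(-5.9, -18.9333)


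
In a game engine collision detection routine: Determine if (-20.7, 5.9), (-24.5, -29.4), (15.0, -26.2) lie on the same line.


Cross product: ((-24.5)-(-20.7))*((-26.2)-5.9) - ((-29.4)-5.9)*(15-(-20.7))
= 1382.19

No, not collinear


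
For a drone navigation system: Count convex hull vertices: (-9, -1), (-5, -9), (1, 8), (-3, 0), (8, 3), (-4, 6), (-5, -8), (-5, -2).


Convex hull vertices (CCW): (-9, -1), (-5, -9), (8, 3), (1, 8), (-4, 6)
Count = 5

5


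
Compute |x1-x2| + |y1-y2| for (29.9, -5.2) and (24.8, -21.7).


|29.9-24.8| + |(-5.2)-(-21.7)| = 5.1 + 16.5 = 21.6

21.6


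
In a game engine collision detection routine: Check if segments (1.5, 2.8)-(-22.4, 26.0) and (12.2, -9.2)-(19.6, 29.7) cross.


Cross products: d1=505.03, d2=1606.42, d3=38.56, d4=-1062.83
d1*d2 < 0 and d3*d4 < 0? no

No, they don't intersect


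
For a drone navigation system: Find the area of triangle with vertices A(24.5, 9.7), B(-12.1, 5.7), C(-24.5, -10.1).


Area = |x_A(y_B-y_C) + x_B(y_C-y_A) + x_C(y_A-y_B)|/2
= |387.1 + 239.58 + (-98)|/2
= 528.68/2 = 264.34

264.34


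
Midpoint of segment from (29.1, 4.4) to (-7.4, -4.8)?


M = ((29.1+(-7.4))/2, (4.4+(-4.8))/2)
= (10.85, -0.2)

(10.85, -0.2)


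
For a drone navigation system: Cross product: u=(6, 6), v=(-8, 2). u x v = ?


u x v = u_x*v_y - u_y*v_x = 6*2 - 6*(-8)
= 12 - (-48) = 60

60


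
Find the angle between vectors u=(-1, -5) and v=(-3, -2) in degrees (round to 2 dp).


u.v = 13, |u| = sqrt(26) = 5.099, |v| = sqrt(13) = 3.6056
cos(theta) = u.v/(|u||v|) = 13/sqrt(338) = 0.707107
theta = acos(0.707107) = 45 degrees

45 degrees


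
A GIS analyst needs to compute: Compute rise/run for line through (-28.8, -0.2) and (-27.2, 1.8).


slope = (y2-y1)/(x2-x1) = (1.8-(-0.2))/((-27.2)-(-28.8)) = 2/1.6 = 1.25

1.25


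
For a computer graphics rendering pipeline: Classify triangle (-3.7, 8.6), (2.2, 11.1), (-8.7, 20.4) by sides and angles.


Side lengths squared: AB^2=41.06, BC^2=205.3, CA^2=164.24
Sorted: [41.06, 164.24, 205.3]
By sides: Scalene, By angles: Right

Scalene, Right


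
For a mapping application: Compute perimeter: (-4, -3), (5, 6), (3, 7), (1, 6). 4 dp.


Sides: (-4, -3)->(5, 6): sqrt(162) = 12.727922, (5, 6)->(3, 7): sqrt(5) = 2.236068, (3, 7)->(1, 6): sqrt(5) = 2.236068, (1, 6)->(-4, -3): sqrt(106) = 10.29563
Sum = 27.495688
Perimeter = 27.4957

27.4957


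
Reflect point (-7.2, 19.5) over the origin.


Reflection over origin: (x,y) -> (-x,-y)
(-7.2, 19.5) -> (7.2, -19.5)

(7.2, -19.5)


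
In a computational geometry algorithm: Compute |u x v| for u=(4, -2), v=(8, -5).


|u x v| = |4*(-5) - (-2)*8|
= |(-20) - (-16)| = 4

4


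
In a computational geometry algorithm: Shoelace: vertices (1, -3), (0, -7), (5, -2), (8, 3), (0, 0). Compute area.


Shoelace sum: (1*(-7) - 0*(-3)) + (0*(-2) - 5*(-7)) + (5*3 - 8*(-2)) + (8*0 - 0*3) + (0*(-3) - 1*0)
= 59
Area = |59|/2 = 29.5

29.5


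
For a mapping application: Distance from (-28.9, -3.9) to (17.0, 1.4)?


dx=45.9, dy=5.3
d^2 = 45.9^2 + 5.3^2 = 2134.9
d = sqrt(2134.9) = 46.205

46.205


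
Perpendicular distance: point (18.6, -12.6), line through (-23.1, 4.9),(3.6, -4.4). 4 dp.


|cross product| = 79.44
|line direction| = sqrt(799.38) = 28.2733
Distance = 79.44/sqrt(799.38) = 2.8097

2.8097


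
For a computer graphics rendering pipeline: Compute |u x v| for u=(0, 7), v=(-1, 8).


|u x v| = |0*8 - 7*(-1)|
= |0 - (-7)| = 7

7


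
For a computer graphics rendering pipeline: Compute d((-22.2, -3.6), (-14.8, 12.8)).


dx=7.4, dy=16.4
d^2 = 7.4^2 + 16.4^2 = 323.72
d = sqrt(323.72) = 17.9922

17.9922


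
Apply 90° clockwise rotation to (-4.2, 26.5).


90° CW: (x,y) -> (y, -x)
(-4.2,26.5) -> (26.5, 4.2)

(26.5, 4.2)


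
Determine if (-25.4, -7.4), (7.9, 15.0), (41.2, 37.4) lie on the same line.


Cross product: (7.9-(-25.4))*(37.4-(-7.4)) - (15-(-7.4))*(41.2-(-25.4))
= 0

Yes, collinear


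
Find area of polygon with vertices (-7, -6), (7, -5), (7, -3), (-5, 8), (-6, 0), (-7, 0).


Shoelace sum: ((-7)*(-5) - 7*(-6)) + (7*(-3) - 7*(-5)) + (7*8 - (-5)*(-3)) + ((-5)*0 - (-6)*8) + ((-6)*0 - (-7)*0) + ((-7)*(-6) - (-7)*0)
= 222
Area = |222|/2 = 111

111


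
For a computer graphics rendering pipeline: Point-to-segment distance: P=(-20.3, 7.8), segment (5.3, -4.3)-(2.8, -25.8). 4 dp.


Project P onto AB: t = 0 (clamped to [0,1])
Closest point on segment: (5.3, -4.3)
Distance: 28.3155

28.3155


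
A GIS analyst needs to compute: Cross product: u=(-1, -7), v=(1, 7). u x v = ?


u x v = u_x*v_y - u_y*v_x = (-1)*7 - (-7)*1
= (-7) - (-7) = 0

0


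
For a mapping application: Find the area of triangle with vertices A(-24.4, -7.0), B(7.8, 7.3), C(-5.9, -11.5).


Area = |x_A(y_B-y_C) + x_B(y_C-y_A) + x_C(y_A-y_B)|/2
= |(-458.72) + (-35.1) + 84.37|/2
= 409.45/2 = 204.725

204.725


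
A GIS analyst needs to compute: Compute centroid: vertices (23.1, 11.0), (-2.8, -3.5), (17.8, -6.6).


Centroid = ((x_A+x_B+x_C)/3, (y_A+y_B+y_C)/3)
= ((23.1+(-2.8)+17.8)/3, (11+(-3.5)+(-6.6))/3)
= (12.7, 0.3)

(12.7, 0.3)


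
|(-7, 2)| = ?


|u| = sqrt((-7)^2 + 2^2) = sqrt(53) = 7.2801

7.2801


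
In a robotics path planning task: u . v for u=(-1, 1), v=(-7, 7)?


u . v = u_x*v_x + u_y*v_y = (-1)*(-7) + 1*7
= 7 + 7 = 14

14


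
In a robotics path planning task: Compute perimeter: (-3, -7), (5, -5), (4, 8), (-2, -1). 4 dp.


Sides: (-3, -7)->(5, -5): sqrt(68) = 8.246211, (5, -5)->(4, 8): sqrt(170) = 13.038405, (4, 8)->(-2, -1): sqrt(117) = 10.816654, (-2, -1)->(-3, -7): sqrt(37) = 6.082763
Sum = 38.184033
Perimeter = 38.184

38.184


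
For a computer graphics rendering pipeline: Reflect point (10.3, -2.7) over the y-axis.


Reflection over y-axis: (x,y) -> (-x,y)
(10.3, -2.7) -> (-10.3, -2.7)

(-10.3, -2.7)


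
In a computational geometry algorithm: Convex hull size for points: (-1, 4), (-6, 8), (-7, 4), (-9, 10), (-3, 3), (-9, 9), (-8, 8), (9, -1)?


Convex hull vertices (CCW): (-9, 9), (-7, 4), (9, -1), (-9, 10)
Count = 4

4


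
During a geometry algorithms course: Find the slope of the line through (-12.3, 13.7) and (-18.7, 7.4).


slope = (y2-y1)/(x2-x1) = (7.4-13.7)/((-18.7)-(-12.3)) = (-6.3)/(-6.4) = 0.9844

0.9844
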